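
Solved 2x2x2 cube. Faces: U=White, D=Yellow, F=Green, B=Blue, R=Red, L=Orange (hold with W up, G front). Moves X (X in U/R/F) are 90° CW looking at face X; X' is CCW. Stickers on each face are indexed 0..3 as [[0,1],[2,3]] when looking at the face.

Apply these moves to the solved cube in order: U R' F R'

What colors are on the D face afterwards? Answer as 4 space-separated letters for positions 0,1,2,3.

Answer: B R Y W

Derivation:
After move 1 (U): U=WWWW F=RRGG R=BBRR B=OOBB L=GGOO
After move 2 (R'): R=BRBR U=WBWO F=RWGW D=YRYG B=YOYB
After move 3 (F): F=GRWW U=WBOG R=WROR D=BBYG L=GYOR
After move 4 (R'): R=RRWO U=WYOY F=GBWG D=BRYW B=GOBB
Query: D face = BRYW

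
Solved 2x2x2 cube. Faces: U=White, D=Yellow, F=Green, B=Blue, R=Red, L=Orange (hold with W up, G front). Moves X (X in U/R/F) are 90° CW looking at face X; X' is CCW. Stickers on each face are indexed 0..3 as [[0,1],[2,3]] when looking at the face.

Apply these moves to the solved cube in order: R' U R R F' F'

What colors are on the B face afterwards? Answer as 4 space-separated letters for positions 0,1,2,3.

Answer: W O R B

Derivation:
After move 1 (R'): R=RRRR U=WBWB F=GWGW D=YGYG B=YBYB
After move 2 (U): U=WWBB F=RRGW R=YBRR B=OOYB L=GWOO
After move 3 (R): R=RYRB U=WRBW F=RGGG D=YYYO B=BOWB
After move 4 (R): R=RRBY U=WGBG F=RYGO D=YWYB B=WORB
After move 5 (F'): F=YORG U=WGRB R=WRYY D=WOYB L=GGOB
After move 6 (F'): F=OGYR U=WGWY R=ORWY D=GBYB L=GBOR
Query: B face = WORB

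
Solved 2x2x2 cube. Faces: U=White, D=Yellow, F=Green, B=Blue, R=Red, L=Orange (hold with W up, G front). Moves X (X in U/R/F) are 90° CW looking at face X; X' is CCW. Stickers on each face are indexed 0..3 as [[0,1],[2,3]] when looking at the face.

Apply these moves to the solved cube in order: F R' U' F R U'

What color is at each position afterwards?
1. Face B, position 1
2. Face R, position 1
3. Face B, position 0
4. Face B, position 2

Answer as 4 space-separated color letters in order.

Answer: W G O B

Derivation:
After move 1 (F): F=GGGG U=WWOO R=WRWR D=RRYY L=OYOY
After move 2 (R'): R=RRWW U=WBOB F=GWGO D=RGYG B=YBRB
After move 3 (U'): U=BBWO F=OYGO R=GWWW B=RRRB L=YBOY
After move 4 (F): F=GOOY U=BBYB R=WWOW D=WGYG L=YROG
After move 5 (R): R=OWWW U=BOYY F=GGOG D=WRYR B=BRBB
After move 6 (U'): U=OYBY F=YROG R=GGWW B=OWBB L=BROG
Query 1: B[1] = W
Query 2: R[1] = G
Query 3: B[0] = O
Query 4: B[2] = B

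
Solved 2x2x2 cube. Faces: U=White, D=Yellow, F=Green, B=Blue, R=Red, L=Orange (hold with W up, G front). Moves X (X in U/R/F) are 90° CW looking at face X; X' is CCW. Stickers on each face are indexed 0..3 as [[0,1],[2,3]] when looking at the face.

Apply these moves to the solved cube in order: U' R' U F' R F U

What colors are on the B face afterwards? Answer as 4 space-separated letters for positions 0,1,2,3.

After move 1 (U'): U=WWWW F=OOGG R=GGRR B=RRBB L=BBOO
After move 2 (R'): R=GRGR U=WBWR F=OWGW D=YOYG B=YRYB
After move 3 (U): U=WWRB F=GRGW R=YRGR B=BBYB L=OWOO
After move 4 (F'): F=RWGG U=WWYG R=ORYR D=WOYG L=OBOR
After move 5 (R): R=YORR U=WWYG F=ROGG D=WYYB B=GBWB
After move 6 (F): F=GRGO U=WWRB R=YOGR D=RYYB L=OWOY
After move 7 (U): U=RWBW F=YOGO R=GBGR B=OWWB L=GROY
Query: B face = OWWB

Answer: O W W B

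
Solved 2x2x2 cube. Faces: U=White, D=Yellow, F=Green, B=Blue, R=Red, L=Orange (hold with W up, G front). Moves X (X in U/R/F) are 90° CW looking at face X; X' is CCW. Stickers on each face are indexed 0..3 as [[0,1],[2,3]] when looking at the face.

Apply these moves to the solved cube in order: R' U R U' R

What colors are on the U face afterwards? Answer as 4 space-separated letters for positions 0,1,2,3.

After move 1 (R'): R=RRRR U=WBWB F=GWGW D=YGYG B=YBYB
After move 2 (U): U=WWBB F=RRGW R=YBRR B=OOYB L=GWOO
After move 3 (R): R=RYRB U=WRBW F=RGGG D=YYYO B=BOWB
After move 4 (U'): U=RWWB F=GWGG R=RGRB B=RYWB L=BOOO
After move 5 (R): R=RRBG U=RWWG F=GYGO D=YWYR B=BYWB
Query: U face = RWWG

Answer: R W W G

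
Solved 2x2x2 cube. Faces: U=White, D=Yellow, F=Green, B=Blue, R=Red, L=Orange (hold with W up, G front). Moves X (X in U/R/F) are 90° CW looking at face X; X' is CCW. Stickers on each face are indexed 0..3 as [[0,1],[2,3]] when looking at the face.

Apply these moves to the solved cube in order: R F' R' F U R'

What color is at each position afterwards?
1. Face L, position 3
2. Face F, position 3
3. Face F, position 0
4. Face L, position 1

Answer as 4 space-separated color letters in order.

After move 1 (R): R=RRRR U=WGWG F=GYGY D=YBYB B=WBWB
After move 2 (F'): F=YYGG U=WGRR R=BRYR D=OOYB L=OGOW
After move 3 (R'): R=RRBY U=WWRW F=YGGR D=OYYG B=BBOB
After move 4 (F): F=GYRG U=WWWG R=RRWY D=BRYG L=OOOY
After move 5 (U): U=WWGW F=RRRG R=BBWY B=OOOB L=GYOY
After move 6 (R'): R=BYBW U=WOGO F=RWRW D=BRYG B=GORB
Query 1: L[3] = Y
Query 2: F[3] = W
Query 3: F[0] = R
Query 4: L[1] = Y

Answer: Y W R Y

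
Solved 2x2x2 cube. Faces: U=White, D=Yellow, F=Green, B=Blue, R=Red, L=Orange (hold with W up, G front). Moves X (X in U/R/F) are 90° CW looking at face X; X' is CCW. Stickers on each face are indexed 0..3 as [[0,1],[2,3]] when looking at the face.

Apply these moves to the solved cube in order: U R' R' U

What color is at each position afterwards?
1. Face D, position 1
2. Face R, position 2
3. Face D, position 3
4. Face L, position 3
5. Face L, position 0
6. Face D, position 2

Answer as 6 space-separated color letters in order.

After move 1 (U): U=WWWW F=RRGG R=BBRR B=OOBB L=GGOO
After move 2 (R'): R=BRBR U=WBWO F=RWGW D=YRYG B=YOYB
After move 3 (R'): R=RRBB U=WYWY F=RBGO D=YWYW B=GORB
After move 4 (U): U=WWYY F=RRGO R=GOBB B=GGRB L=RBOO
Query 1: D[1] = W
Query 2: R[2] = B
Query 3: D[3] = W
Query 4: L[3] = O
Query 5: L[0] = R
Query 6: D[2] = Y

Answer: W B W O R Y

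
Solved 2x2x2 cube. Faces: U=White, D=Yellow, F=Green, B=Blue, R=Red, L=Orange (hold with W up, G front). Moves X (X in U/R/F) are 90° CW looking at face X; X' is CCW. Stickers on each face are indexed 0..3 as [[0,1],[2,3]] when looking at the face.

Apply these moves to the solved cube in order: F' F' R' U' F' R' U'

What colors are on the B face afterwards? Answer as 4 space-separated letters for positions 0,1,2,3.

Answer: W O R B

Derivation:
After move 1 (F'): F=GGGG U=WWRR R=YRYR D=OOYY L=OWOW
After move 2 (F'): F=GGGG U=WWYY R=OROR D=WWYY L=OROR
After move 3 (R'): R=RROO U=WBYB F=GWGY D=WGYG B=YBWB
After move 4 (U'): U=BBWY F=ORGY R=GWOO B=RRWB L=YBOR
After move 5 (F'): F=RYOG U=BBGO R=GWWO D=BRYG L=YYOW
After move 6 (R'): R=WOGW U=BWGR F=RBOO D=BYYG B=GRRB
After move 7 (U'): U=WRBG F=YYOO R=RBGW B=WORB L=GROW
Query: B face = WORB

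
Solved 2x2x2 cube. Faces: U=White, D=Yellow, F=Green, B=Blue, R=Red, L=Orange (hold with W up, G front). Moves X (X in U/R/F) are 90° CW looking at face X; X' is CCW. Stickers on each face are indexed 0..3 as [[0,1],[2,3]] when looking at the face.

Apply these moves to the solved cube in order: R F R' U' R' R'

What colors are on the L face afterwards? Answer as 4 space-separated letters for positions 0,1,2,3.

After move 1 (R): R=RRRR U=WGWG F=GYGY D=YBYB B=WBWB
After move 2 (F): F=GGYY U=WGOO R=WRGR D=RRYB L=OYOB
After move 3 (R'): R=RRWG U=WWOW F=GGYO D=RGYY B=BBRB
After move 4 (U'): U=WWWO F=OYYO R=GGWG B=RRRB L=BBOB
After move 5 (R'): R=GGGW U=WRWR F=OWYO D=RYYO B=YRGB
After move 6 (R'): R=GWGG U=WGWY F=ORYR D=RWYO B=ORYB
Query: L face = BBOB

Answer: B B O B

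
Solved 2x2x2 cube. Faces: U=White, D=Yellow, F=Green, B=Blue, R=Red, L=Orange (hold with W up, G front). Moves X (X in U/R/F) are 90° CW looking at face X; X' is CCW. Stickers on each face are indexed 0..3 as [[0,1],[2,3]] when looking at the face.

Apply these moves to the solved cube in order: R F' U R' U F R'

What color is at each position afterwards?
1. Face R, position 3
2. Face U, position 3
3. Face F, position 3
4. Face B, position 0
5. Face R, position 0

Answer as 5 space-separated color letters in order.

After move 1 (R): R=RRRR U=WGWG F=GYGY D=YBYB B=WBWB
After move 2 (F'): F=YYGG U=WGRR R=BRYR D=OOYB L=OGOW
After move 3 (U): U=RWRG F=BRGG R=WBYR B=OGWB L=YYOW
After move 4 (R'): R=BRWY U=RWRO F=BWGG D=ORYG B=BGOB
After move 5 (U): U=RROW F=BRGG R=BGWY B=YYOB L=BWOW
After move 6 (F): F=GBGR U=RRWW R=OGWY D=WBYG L=BOOR
After move 7 (R'): R=GYOW U=ROWY F=GRGW D=WBYR B=GYBB
Query 1: R[3] = W
Query 2: U[3] = Y
Query 3: F[3] = W
Query 4: B[0] = G
Query 5: R[0] = G

Answer: W Y W G G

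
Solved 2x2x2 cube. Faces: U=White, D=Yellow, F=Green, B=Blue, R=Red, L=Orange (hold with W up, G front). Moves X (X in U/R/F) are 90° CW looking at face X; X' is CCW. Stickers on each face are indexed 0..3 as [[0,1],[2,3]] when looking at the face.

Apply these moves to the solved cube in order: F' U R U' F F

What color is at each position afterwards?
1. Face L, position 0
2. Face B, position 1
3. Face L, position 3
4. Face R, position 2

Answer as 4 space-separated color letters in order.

Answer: W B Y W

Derivation:
After move 1 (F'): F=GGGG U=WWRR R=YRYR D=OOYY L=OWOW
After move 2 (U): U=RWRW F=YRGG R=BBYR B=OWBB L=GGOW
After move 3 (R): R=YBRB U=RRRG F=YOGY D=OBYO B=WWWB
After move 4 (U'): U=RGRR F=GGGY R=YORB B=YBWB L=WWOW
After move 5 (F): F=GGYG U=RGWW R=RORB D=RYYO L=WOOB
After move 6 (F): F=YGGG U=RGBO R=WOWB D=RRYO L=WROY
Query 1: L[0] = W
Query 2: B[1] = B
Query 3: L[3] = Y
Query 4: R[2] = W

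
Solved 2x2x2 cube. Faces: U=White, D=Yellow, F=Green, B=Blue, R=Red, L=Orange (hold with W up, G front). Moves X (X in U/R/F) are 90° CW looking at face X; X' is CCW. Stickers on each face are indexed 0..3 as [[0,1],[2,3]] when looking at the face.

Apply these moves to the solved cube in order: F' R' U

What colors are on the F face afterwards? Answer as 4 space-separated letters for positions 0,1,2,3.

Answer: R R G R

Derivation:
After move 1 (F'): F=GGGG U=WWRR R=YRYR D=OOYY L=OWOW
After move 2 (R'): R=RRYY U=WBRB F=GWGR D=OGYG B=YBOB
After move 3 (U): U=RWBB F=RRGR R=YBYY B=OWOB L=GWOW
Query: F face = RRGR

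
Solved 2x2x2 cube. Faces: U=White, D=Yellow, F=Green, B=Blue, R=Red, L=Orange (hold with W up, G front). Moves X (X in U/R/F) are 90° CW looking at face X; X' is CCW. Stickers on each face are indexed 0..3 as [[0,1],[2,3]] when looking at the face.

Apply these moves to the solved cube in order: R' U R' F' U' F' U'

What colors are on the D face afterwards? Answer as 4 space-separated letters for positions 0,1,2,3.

After move 1 (R'): R=RRRR U=WBWB F=GWGW D=YGYG B=YBYB
After move 2 (U): U=WWBB F=RRGW R=YBRR B=OOYB L=GWOO
After move 3 (R'): R=BRYR U=WYBO F=RWGB D=YRYW B=GOGB
After move 4 (F'): F=WBRG U=WYBY R=RRYR D=WOYW L=GOOB
After move 5 (U'): U=YYWB F=GORG R=WBYR B=RRGB L=GOOB
After move 6 (F'): F=OGGR U=YYWY R=OBWR D=OBYW L=GBOW
After move 7 (U'): U=YYYW F=GBGR R=OGWR B=OBGB L=RROW
Query: D face = OBYW

Answer: O B Y W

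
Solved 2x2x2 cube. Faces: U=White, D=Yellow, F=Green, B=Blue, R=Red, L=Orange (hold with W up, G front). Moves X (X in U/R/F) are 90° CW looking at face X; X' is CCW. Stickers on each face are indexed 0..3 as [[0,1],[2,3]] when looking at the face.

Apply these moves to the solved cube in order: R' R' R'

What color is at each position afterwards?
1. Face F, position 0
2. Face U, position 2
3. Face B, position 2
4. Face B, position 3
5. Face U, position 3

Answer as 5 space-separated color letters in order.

After move 1 (R'): R=RRRR U=WBWB F=GWGW D=YGYG B=YBYB
After move 2 (R'): R=RRRR U=WYWY F=GBGB D=YWYW B=GBGB
After move 3 (R'): R=RRRR U=WGWG F=GYGY D=YBYB B=WBWB
Query 1: F[0] = G
Query 2: U[2] = W
Query 3: B[2] = W
Query 4: B[3] = B
Query 5: U[3] = G

Answer: G W W B G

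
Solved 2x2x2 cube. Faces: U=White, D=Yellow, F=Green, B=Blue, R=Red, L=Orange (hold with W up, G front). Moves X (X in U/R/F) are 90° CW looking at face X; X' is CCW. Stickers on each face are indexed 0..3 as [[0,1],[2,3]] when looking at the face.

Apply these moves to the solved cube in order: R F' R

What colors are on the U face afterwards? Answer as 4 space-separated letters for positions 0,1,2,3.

Answer: W Y R G

Derivation:
After move 1 (R): R=RRRR U=WGWG F=GYGY D=YBYB B=WBWB
After move 2 (F'): F=YYGG U=WGRR R=BRYR D=OOYB L=OGOW
After move 3 (R): R=YBRR U=WYRG F=YOGB D=OWYW B=RBGB
Query: U face = WYRG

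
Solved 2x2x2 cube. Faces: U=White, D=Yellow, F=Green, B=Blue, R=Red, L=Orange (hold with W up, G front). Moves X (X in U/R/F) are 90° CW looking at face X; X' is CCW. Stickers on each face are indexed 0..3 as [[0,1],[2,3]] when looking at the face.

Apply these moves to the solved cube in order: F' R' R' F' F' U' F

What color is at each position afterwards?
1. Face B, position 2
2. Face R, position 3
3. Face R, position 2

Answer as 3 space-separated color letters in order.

After move 1 (F'): F=GGGG U=WWRR R=YRYR D=OOYY L=OWOW
After move 2 (R'): R=RRYY U=WBRB F=GWGR D=OGYG B=YBOB
After move 3 (R'): R=RYRY U=WORY F=GBGB D=OWYR B=GBGB
After move 4 (F'): F=BBGG U=WORR R=WYOY D=WWYR L=OYOR
After move 5 (F'): F=BGBG U=WOWO R=WYWY D=YRYR L=OROR
After move 6 (U'): U=OOWW F=ORBG R=BGWY B=WYGB L=GBOR
After move 7 (F): F=BOGR U=OORB R=WGWY D=WBYR L=GYOR
Query 1: B[2] = G
Query 2: R[3] = Y
Query 3: R[2] = W

Answer: G Y W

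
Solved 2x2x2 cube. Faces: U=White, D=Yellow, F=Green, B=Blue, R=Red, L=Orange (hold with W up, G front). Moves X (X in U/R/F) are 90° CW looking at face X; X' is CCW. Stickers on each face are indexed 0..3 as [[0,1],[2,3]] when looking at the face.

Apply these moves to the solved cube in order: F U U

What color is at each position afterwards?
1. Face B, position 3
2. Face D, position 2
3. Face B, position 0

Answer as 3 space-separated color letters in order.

After move 1 (F): F=GGGG U=WWOO R=WRWR D=RRYY L=OYOY
After move 2 (U): U=OWOW F=WRGG R=BBWR B=OYBB L=GGOY
After move 3 (U): U=OOWW F=BBGG R=OYWR B=GGBB L=WROY
Query 1: B[3] = B
Query 2: D[2] = Y
Query 3: B[0] = G

Answer: B Y G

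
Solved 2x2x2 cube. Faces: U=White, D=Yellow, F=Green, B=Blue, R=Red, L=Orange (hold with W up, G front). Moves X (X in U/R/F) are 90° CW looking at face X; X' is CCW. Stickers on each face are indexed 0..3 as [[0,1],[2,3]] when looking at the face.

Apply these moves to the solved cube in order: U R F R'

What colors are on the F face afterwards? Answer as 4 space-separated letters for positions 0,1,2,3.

After move 1 (U): U=WWWW F=RRGG R=BBRR B=OOBB L=GGOO
After move 2 (R): R=RBRB U=WRWG F=RYGY D=YBYO B=WOWB
After move 3 (F): F=GRYY U=WROG R=WBGB D=RRYO L=GYOB
After move 4 (R'): R=BBWG U=WWOW F=GRYG D=RRYY B=OORB
Query: F face = GRYG

Answer: G R Y G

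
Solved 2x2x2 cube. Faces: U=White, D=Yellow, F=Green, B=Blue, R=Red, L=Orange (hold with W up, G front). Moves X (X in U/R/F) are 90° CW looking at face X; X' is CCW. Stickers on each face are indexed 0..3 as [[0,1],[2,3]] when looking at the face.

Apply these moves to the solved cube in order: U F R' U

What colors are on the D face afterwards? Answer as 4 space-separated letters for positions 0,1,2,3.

After move 1 (U): U=WWWW F=RRGG R=BBRR B=OOBB L=GGOO
After move 2 (F): F=GRGR U=WWOG R=WBWR D=RBYY L=GYOY
After move 3 (R'): R=BRWW U=WBOO F=GWGG D=RRYR B=YOBB
After move 4 (U): U=OWOB F=BRGG R=YOWW B=GYBB L=GWOY
Query: D face = RRYR

Answer: R R Y R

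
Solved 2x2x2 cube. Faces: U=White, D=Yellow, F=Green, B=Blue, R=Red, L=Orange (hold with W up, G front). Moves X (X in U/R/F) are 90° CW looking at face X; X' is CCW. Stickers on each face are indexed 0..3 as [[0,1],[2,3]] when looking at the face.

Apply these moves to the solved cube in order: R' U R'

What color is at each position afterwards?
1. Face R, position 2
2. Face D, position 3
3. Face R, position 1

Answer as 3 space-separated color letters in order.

After move 1 (R'): R=RRRR U=WBWB F=GWGW D=YGYG B=YBYB
After move 2 (U): U=WWBB F=RRGW R=YBRR B=OOYB L=GWOO
After move 3 (R'): R=BRYR U=WYBO F=RWGB D=YRYW B=GOGB
Query 1: R[2] = Y
Query 2: D[3] = W
Query 3: R[1] = R

Answer: Y W R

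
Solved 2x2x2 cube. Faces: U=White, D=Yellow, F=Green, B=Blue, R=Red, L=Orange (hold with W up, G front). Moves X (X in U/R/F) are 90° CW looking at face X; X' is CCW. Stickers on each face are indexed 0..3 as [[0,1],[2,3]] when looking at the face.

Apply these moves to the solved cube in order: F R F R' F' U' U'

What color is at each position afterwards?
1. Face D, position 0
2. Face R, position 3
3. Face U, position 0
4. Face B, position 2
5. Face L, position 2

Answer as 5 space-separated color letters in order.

Answer: R G O W O

Derivation:
After move 1 (F): F=GGGG U=WWOO R=WRWR D=RRYY L=OYOY
After move 2 (R): R=WWRR U=WGOG F=GRGY D=RBYB B=OBWB
After move 3 (F): F=GGYR U=WGYY R=OWGR D=RWYB L=OROB
After move 4 (R'): R=WROG U=WWYO F=GGYY D=RGYR B=BBWB
After move 5 (F'): F=GYGY U=WWWO R=GRRG D=RBYR L=OOOY
After move 6 (U'): U=WOWW F=OOGY R=GYRG B=GRWB L=BBOY
After move 7 (U'): U=OWWW F=BBGY R=OORG B=GYWB L=GROY
Query 1: D[0] = R
Query 2: R[3] = G
Query 3: U[0] = O
Query 4: B[2] = W
Query 5: L[2] = O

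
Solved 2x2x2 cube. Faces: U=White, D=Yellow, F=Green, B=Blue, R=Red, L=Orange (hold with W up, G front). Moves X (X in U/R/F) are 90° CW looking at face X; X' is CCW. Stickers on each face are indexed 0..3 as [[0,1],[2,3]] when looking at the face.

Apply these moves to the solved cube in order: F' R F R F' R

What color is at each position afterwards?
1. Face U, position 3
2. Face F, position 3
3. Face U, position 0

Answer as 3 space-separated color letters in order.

After move 1 (F'): F=GGGG U=WWRR R=YRYR D=OOYY L=OWOW
After move 2 (R): R=YYRR U=WGRG F=GOGY D=OBYB B=RBWB
After move 3 (F): F=GGYO U=WGWW R=RYGR D=RYYB L=OOOB
After move 4 (R): R=GRRY U=WGWO F=GYYB D=RWYR B=WBGB
After move 5 (F'): F=YBGY U=WGGR R=WRRY D=OBYR L=OOOW
After move 6 (R): R=RWYR U=WBGY F=YBGR D=OGYW B=RBGB
Query 1: U[3] = Y
Query 2: F[3] = R
Query 3: U[0] = W

Answer: Y R W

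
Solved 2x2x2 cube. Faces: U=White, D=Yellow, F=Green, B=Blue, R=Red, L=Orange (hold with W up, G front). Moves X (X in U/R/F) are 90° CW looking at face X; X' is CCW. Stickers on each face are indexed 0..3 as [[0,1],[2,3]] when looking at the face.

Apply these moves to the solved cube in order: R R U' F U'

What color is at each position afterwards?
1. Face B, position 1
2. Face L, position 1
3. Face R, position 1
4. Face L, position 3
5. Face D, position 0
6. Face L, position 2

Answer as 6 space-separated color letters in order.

After move 1 (R): R=RRRR U=WGWG F=GYGY D=YBYB B=WBWB
After move 2 (R): R=RRRR U=WYWY F=GBGB D=YWYW B=GBGB
After move 3 (U'): U=YYWW F=OOGB R=GBRR B=RRGB L=GBOO
After move 4 (F): F=GOBO U=YYOB R=WBWR D=RGYW L=GYOW
After move 5 (U'): U=YBYO F=GYBO R=GOWR B=WBGB L=RROW
Query 1: B[1] = B
Query 2: L[1] = R
Query 3: R[1] = O
Query 4: L[3] = W
Query 5: D[0] = R
Query 6: L[2] = O

Answer: B R O W R O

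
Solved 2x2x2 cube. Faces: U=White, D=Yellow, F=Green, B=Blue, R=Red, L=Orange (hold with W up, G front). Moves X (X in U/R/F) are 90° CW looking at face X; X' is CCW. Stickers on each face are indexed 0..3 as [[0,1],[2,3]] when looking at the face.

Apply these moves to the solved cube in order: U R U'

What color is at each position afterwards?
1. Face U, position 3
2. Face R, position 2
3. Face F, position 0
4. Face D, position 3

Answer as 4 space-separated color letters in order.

After move 1 (U): U=WWWW F=RRGG R=BBRR B=OOBB L=GGOO
After move 2 (R): R=RBRB U=WRWG F=RYGY D=YBYO B=WOWB
After move 3 (U'): U=RGWW F=GGGY R=RYRB B=RBWB L=WOOO
Query 1: U[3] = W
Query 2: R[2] = R
Query 3: F[0] = G
Query 4: D[3] = O

Answer: W R G O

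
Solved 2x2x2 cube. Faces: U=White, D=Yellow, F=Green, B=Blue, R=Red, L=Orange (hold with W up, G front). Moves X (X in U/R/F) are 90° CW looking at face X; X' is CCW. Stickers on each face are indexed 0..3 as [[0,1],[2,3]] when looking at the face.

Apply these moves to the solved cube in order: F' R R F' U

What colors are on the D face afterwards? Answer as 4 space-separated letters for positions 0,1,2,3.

Answer: W W Y R

Derivation:
After move 1 (F'): F=GGGG U=WWRR R=YRYR D=OOYY L=OWOW
After move 2 (R): R=YYRR U=WGRG F=GOGY D=OBYB B=RBWB
After move 3 (R): R=RYRY U=WORY F=GBGB D=OWYR B=GBGB
After move 4 (F'): F=BBGG U=WORR R=WYOY D=WWYR L=OYOR
After move 5 (U): U=RWRO F=WYGG R=GBOY B=OYGB L=BBOR
Query: D face = WWYR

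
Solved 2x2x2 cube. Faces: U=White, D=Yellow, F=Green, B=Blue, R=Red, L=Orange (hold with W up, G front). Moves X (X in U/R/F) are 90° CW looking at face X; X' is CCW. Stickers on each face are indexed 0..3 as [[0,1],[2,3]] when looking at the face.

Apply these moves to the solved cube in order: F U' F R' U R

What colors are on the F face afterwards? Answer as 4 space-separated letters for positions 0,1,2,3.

After move 1 (F): F=GGGG U=WWOO R=WRWR D=RRYY L=OYOY
After move 2 (U'): U=WOWO F=OYGG R=GGWR B=WRBB L=BBOY
After move 3 (F): F=GOGY U=WOYB R=WGOR D=WGYY L=BROR
After move 4 (R'): R=GRWO U=WBYW F=GOGB D=WOYY B=YRGB
After move 5 (U): U=YWWB F=GRGB R=YRWO B=BRGB L=GOOR
After move 6 (R): R=WYOR U=YRWB F=GOGY D=WGYB B=BRWB
Query: F face = GOGY

Answer: G O G Y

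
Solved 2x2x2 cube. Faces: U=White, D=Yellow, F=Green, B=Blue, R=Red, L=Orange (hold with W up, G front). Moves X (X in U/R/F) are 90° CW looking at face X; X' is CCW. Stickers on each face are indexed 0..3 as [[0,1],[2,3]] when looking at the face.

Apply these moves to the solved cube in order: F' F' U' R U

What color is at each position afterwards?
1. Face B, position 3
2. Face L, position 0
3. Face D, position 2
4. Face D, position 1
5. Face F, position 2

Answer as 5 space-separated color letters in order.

Answer: B O Y B G

Derivation:
After move 1 (F'): F=GGGG U=WWRR R=YRYR D=OOYY L=OWOW
After move 2 (F'): F=GGGG U=WWYY R=OROR D=WWYY L=OROR
After move 3 (U'): U=WYWY F=ORGG R=GGOR B=ORBB L=BBOR
After move 4 (R): R=OGRG U=WRWG F=OWGY D=WBYO B=YRYB
After move 5 (U): U=WWGR F=OGGY R=YRRG B=BBYB L=OWOR
Query 1: B[3] = B
Query 2: L[0] = O
Query 3: D[2] = Y
Query 4: D[1] = B
Query 5: F[2] = G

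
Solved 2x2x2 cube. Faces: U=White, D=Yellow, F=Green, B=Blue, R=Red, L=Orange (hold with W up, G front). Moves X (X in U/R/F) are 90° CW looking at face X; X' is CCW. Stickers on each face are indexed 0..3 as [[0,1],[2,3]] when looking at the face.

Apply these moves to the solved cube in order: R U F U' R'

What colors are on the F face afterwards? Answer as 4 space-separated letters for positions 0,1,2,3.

Answer: G Y Y O

Derivation:
After move 1 (R): R=RRRR U=WGWG F=GYGY D=YBYB B=WBWB
After move 2 (U): U=WWGG F=RRGY R=WBRR B=OOWB L=GYOO
After move 3 (F): F=GRYR U=WWOY R=GBGR D=RWYB L=GYOB
After move 4 (U'): U=WYWO F=GYYR R=GRGR B=GBWB L=OOOB
After move 5 (R'): R=RRGG U=WWWG F=GYYO D=RYYR B=BBWB
Query: F face = GYYO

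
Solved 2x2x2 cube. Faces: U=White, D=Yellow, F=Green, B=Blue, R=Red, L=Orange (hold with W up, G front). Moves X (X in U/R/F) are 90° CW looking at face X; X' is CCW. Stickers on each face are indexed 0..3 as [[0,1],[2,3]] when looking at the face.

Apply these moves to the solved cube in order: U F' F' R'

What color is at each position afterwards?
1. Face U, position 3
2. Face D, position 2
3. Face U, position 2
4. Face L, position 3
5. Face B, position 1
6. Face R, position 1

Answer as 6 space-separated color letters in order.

Answer: O Y Y B O R

Derivation:
After move 1 (U): U=WWWW F=RRGG R=BBRR B=OOBB L=GGOO
After move 2 (F'): F=RGRG U=WWBR R=YBYR D=GOYY L=GWOW
After move 3 (F'): F=GGRR U=WWYY R=OBGR D=WWYY L=GROB
After move 4 (R'): R=BROG U=WBYO F=GWRY D=WGYR B=YOWB
Query 1: U[3] = O
Query 2: D[2] = Y
Query 3: U[2] = Y
Query 4: L[3] = B
Query 5: B[1] = O
Query 6: R[1] = R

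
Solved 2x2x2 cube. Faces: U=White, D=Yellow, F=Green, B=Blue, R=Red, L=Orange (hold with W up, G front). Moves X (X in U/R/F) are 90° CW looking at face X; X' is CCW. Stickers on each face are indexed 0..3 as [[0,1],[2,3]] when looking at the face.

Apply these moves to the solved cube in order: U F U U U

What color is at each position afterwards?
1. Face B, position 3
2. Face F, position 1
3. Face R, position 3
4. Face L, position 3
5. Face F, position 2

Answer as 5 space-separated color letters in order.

After move 1 (U): U=WWWW F=RRGG R=BBRR B=OOBB L=GGOO
After move 2 (F): F=GRGR U=WWOG R=WBWR D=RBYY L=GYOY
After move 3 (U): U=OWGW F=WBGR R=OOWR B=GYBB L=GROY
After move 4 (U): U=GOWW F=OOGR R=GYWR B=GRBB L=WBOY
After move 5 (U): U=WGWO F=GYGR R=GRWR B=WBBB L=OOOY
Query 1: B[3] = B
Query 2: F[1] = Y
Query 3: R[3] = R
Query 4: L[3] = Y
Query 5: F[2] = G

Answer: B Y R Y G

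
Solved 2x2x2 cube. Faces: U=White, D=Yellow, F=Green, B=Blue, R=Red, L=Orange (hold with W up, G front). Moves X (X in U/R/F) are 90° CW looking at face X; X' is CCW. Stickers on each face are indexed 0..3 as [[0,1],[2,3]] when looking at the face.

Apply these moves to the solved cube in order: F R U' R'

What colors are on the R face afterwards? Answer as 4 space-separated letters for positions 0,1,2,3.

Answer: R R G R

Derivation:
After move 1 (F): F=GGGG U=WWOO R=WRWR D=RRYY L=OYOY
After move 2 (R): R=WWRR U=WGOG F=GRGY D=RBYB B=OBWB
After move 3 (U'): U=GGWO F=OYGY R=GRRR B=WWWB L=OBOY
After move 4 (R'): R=RRGR U=GWWW F=OGGO D=RYYY B=BWBB
Query: R face = RRGR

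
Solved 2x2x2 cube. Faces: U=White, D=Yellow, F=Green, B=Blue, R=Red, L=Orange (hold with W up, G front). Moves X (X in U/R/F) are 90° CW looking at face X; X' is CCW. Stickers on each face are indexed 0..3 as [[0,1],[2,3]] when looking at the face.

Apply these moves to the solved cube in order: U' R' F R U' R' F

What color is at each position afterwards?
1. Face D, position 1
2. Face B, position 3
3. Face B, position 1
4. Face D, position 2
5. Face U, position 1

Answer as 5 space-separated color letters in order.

Answer: G B W Y B

Derivation:
After move 1 (U'): U=WWWW F=OOGG R=GGRR B=RRBB L=BBOO
After move 2 (R'): R=GRGR U=WBWR F=OWGW D=YOYG B=YRYB
After move 3 (F): F=GOWW U=WBOB R=WRRR D=GGYG L=BYOO
After move 4 (R): R=RWRR U=WOOW F=GGWG D=GYYY B=BRBB
After move 5 (U'): U=OWWO F=BYWG R=GGRR B=RWBB L=BROO
After move 6 (R'): R=GRGR U=OBWR F=BWWO D=GYYG B=YWYB
After move 7 (F): F=WBOW U=OBOR R=WRRR D=GGYG L=BGOY
Query 1: D[1] = G
Query 2: B[3] = B
Query 3: B[1] = W
Query 4: D[2] = Y
Query 5: U[1] = B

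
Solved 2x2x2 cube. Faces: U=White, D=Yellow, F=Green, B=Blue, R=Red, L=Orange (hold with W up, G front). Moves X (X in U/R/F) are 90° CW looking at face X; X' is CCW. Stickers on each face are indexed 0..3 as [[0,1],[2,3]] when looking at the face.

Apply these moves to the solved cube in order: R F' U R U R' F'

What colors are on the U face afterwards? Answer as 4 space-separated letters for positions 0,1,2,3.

Answer: R W G G

Derivation:
After move 1 (R): R=RRRR U=WGWG F=GYGY D=YBYB B=WBWB
After move 2 (F'): F=YYGG U=WGRR R=BRYR D=OOYB L=OGOW
After move 3 (U): U=RWRG F=BRGG R=WBYR B=OGWB L=YYOW
After move 4 (R): R=YWRB U=RRRG F=BOGB D=OWYO B=GGWB
After move 5 (U): U=RRGR F=YWGB R=GGRB B=YYWB L=BOOW
After move 6 (R'): R=GBGR U=RWGY F=YRGR D=OWYB B=OYWB
After move 7 (F'): F=RRYG U=RWGG R=WBOR D=OWYB L=BYOG
Query: U face = RWGG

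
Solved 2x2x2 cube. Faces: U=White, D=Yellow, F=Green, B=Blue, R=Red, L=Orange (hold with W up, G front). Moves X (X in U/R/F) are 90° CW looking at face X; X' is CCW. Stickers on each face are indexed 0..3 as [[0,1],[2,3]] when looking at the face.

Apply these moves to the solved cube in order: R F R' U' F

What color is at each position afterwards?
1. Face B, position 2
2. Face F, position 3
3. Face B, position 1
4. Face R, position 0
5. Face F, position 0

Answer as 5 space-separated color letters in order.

After move 1 (R): R=RRRR U=WGWG F=GYGY D=YBYB B=WBWB
After move 2 (F): F=GGYY U=WGOO R=WRGR D=RRYB L=OYOB
After move 3 (R'): R=RRWG U=WWOW F=GGYO D=RGYY B=BBRB
After move 4 (U'): U=WWWO F=OYYO R=GGWG B=RRRB L=BBOB
After move 5 (F): F=YOOY U=WWBB R=WGOG D=WGYY L=BROG
Query 1: B[2] = R
Query 2: F[3] = Y
Query 3: B[1] = R
Query 4: R[0] = W
Query 5: F[0] = Y

Answer: R Y R W Y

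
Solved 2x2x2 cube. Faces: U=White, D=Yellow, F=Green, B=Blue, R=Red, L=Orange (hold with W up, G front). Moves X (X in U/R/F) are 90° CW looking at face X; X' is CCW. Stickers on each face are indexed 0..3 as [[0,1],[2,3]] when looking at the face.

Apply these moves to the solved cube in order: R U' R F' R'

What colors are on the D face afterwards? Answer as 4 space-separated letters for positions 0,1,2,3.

Answer: B B Y G

Derivation:
After move 1 (R): R=RRRR U=WGWG F=GYGY D=YBYB B=WBWB
After move 2 (U'): U=GGWW F=OOGY R=GYRR B=RRWB L=WBOO
After move 3 (R): R=RGRY U=GOWY F=OBGB D=YWYR B=WRGB
After move 4 (F'): F=BBOG U=GORR R=WGYY D=BOYR L=WYOW
After move 5 (R'): R=GYWY U=GGRW F=BOOR D=BBYG B=RROB
Query: D face = BBYG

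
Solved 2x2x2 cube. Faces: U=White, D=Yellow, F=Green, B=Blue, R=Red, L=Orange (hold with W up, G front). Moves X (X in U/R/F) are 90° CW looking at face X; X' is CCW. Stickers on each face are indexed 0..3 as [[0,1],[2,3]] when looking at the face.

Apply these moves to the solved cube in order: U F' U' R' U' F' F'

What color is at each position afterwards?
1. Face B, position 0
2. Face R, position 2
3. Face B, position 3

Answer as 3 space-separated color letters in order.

After move 1 (U): U=WWWW F=RRGG R=BBRR B=OOBB L=GGOO
After move 2 (F'): F=RGRG U=WWBR R=YBYR D=GOYY L=GWOW
After move 3 (U'): U=WRWB F=GWRG R=RGYR B=YBBB L=OOOW
After move 4 (R'): R=GRRY U=WBWY F=GRRB D=GWYG B=YBOB
After move 5 (U'): U=BYWW F=OORB R=GRRY B=GROB L=YBOW
After move 6 (F'): F=OBOR U=BYGR R=WRGY D=BWYG L=YWOW
After move 7 (F'): F=BROO U=BYWG R=WRBY D=WWYG L=YROG
Query 1: B[0] = G
Query 2: R[2] = B
Query 3: B[3] = B

Answer: G B B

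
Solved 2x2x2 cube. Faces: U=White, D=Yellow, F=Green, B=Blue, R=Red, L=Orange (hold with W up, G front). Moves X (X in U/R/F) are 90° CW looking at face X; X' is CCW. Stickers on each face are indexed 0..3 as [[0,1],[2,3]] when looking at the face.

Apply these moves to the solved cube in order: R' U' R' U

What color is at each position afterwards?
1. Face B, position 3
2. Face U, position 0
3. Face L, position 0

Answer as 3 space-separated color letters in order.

Answer: B W O

Derivation:
After move 1 (R'): R=RRRR U=WBWB F=GWGW D=YGYG B=YBYB
After move 2 (U'): U=BBWW F=OOGW R=GWRR B=RRYB L=YBOO
After move 3 (R'): R=WRGR U=BYWR F=OBGW D=YOYW B=GRGB
After move 4 (U): U=WBRY F=WRGW R=GRGR B=YBGB L=OBOO
Query 1: B[3] = B
Query 2: U[0] = W
Query 3: L[0] = O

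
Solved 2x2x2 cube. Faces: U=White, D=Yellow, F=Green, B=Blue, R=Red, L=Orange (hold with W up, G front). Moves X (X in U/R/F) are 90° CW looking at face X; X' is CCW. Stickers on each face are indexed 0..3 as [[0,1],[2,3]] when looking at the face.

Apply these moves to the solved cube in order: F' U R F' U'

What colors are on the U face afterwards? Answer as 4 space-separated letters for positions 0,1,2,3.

After move 1 (F'): F=GGGG U=WWRR R=YRYR D=OOYY L=OWOW
After move 2 (U): U=RWRW F=YRGG R=BBYR B=OWBB L=GGOW
After move 3 (R): R=YBRB U=RRRG F=YOGY D=OBYO B=WWWB
After move 4 (F'): F=OYYG U=RRYR R=BBOB D=GWYO L=GGOR
After move 5 (U'): U=RRRY F=GGYG R=OYOB B=BBWB L=WWOR
Query: U face = RRRY

Answer: R R R Y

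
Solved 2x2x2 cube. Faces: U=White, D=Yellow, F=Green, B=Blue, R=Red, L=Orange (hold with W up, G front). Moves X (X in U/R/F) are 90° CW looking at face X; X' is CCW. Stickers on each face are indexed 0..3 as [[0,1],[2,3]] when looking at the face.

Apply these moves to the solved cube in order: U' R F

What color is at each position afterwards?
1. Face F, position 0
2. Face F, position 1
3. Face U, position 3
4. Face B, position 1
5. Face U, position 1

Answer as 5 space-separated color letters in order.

After move 1 (U'): U=WWWW F=OOGG R=GGRR B=RRBB L=BBOO
After move 2 (R): R=RGRG U=WOWG F=OYGY D=YBYR B=WRWB
After move 3 (F): F=GOYY U=WOOB R=WGGG D=RRYR L=BYOB
Query 1: F[0] = G
Query 2: F[1] = O
Query 3: U[3] = B
Query 4: B[1] = R
Query 5: U[1] = O

Answer: G O B R O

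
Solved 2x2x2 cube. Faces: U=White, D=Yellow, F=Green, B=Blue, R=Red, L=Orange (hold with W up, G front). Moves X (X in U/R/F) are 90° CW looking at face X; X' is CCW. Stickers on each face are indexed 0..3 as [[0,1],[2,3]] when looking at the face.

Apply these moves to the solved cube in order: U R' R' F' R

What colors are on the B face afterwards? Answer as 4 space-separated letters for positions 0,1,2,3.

After move 1 (U): U=WWWW F=RRGG R=BBRR B=OOBB L=GGOO
After move 2 (R'): R=BRBR U=WBWO F=RWGW D=YRYG B=YOYB
After move 3 (R'): R=RRBB U=WYWY F=RBGO D=YWYW B=GORB
After move 4 (F'): F=BORG U=WYRB R=WRYB D=GOYW L=GYOW
After move 5 (R): R=YWBR U=WORG F=BORW D=GRYG B=BOYB
Query: B face = BOYB

Answer: B O Y B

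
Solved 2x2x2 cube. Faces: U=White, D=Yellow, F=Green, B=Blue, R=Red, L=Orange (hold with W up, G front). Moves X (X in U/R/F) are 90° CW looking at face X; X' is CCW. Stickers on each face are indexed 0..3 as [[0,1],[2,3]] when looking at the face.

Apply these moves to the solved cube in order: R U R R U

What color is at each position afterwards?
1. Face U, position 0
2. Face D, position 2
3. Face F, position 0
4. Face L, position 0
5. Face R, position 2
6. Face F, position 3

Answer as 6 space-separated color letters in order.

After move 1 (R): R=RRRR U=WGWG F=GYGY D=YBYB B=WBWB
After move 2 (U): U=WWGG F=RRGY R=WBRR B=OOWB L=GYOO
After move 3 (R): R=RWRB U=WRGY F=RBGB D=YWYO B=GOWB
After move 4 (R): R=RRBW U=WBGB F=RWGO D=YWYG B=YORB
After move 5 (U): U=GWBB F=RRGO R=YOBW B=GYRB L=RWOO
Query 1: U[0] = G
Query 2: D[2] = Y
Query 3: F[0] = R
Query 4: L[0] = R
Query 5: R[2] = B
Query 6: F[3] = O

Answer: G Y R R B O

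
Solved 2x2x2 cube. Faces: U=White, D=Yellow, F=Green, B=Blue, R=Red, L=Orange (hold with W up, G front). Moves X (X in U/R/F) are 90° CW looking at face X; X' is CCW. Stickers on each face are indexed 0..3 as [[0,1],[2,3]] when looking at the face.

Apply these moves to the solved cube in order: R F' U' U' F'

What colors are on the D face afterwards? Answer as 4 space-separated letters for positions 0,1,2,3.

Answer: R W Y B

Derivation:
After move 1 (R): R=RRRR U=WGWG F=GYGY D=YBYB B=WBWB
After move 2 (F'): F=YYGG U=WGRR R=BRYR D=OOYB L=OGOW
After move 3 (U'): U=GRWR F=OGGG R=YYYR B=BRWB L=WBOW
After move 4 (U'): U=RRGW F=WBGG R=OGYR B=YYWB L=BROW
After move 5 (F'): F=BGWG U=RROY R=OGOR D=RWYB L=BWOG
Query: D face = RWYB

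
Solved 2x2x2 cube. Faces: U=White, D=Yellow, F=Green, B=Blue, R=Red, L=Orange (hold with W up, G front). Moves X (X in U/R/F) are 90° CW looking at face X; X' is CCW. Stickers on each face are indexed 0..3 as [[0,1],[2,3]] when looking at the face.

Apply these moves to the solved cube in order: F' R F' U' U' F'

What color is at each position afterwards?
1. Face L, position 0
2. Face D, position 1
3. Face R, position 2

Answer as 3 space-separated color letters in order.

Answer: B R W

Derivation:
After move 1 (F'): F=GGGG U=WWRR R=YRYR D=OOYY L=OWOW
After move 2 (R): R=YYRR U=WGRG F=GOGY D=OBYB B=RBWB
After move 3 (F'): F=OYGG U=WGYR R=BYOR D=WWYB L=OGOR
After move 4 (U'): U=GRWY F=OGGG R=OYOR B=BYWB L=RBOR
After move 5 (U'): U=RYGW F=RBGG R=OGOR B=OYWB L=BYOR
After move 6 (F'): F=BGRG U=RYOO R=WGWR D=YRYB L=BWOG
Query 1: L[0] = B
Query 2: D[1] = R
Query 3: R[2] = W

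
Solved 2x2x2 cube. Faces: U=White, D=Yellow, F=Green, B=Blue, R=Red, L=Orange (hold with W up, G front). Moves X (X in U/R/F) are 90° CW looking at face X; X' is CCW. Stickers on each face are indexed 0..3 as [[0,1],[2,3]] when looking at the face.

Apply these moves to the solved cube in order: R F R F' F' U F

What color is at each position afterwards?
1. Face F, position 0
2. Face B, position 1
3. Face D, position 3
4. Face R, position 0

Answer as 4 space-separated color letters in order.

Answer: R R W R

Derivation:
After move 1 (R): R=RRRR U=WGWG F=GYGY D=YBYB B=WBWB
After move 2 (F): F=GGYY U=WGOO R=WRGR D=RRYB L=OYOB
After move 3 (R): R=GWRR U=WGOY F=GRYB D=RWYW B=OBGB
After move 4 (F'): F=RBGY U=WGGR R=WWRR D=YBYW L=OYOO
After move 5 (F'): F=BYRG U=WGWR R=BWYR D=YOYW L=OROG
After move 6 (U): U=WWRG F=BWRG R=OBYR B=ORGB L=BYOG
After move 7 (F): F=RBGW U=WWGY R=RBGR D=YOYW L=BYOO
Query 1: F[0] = R
Query 2: B[1] = R
Query 3: D[3] = W
Query 4: R[0] = R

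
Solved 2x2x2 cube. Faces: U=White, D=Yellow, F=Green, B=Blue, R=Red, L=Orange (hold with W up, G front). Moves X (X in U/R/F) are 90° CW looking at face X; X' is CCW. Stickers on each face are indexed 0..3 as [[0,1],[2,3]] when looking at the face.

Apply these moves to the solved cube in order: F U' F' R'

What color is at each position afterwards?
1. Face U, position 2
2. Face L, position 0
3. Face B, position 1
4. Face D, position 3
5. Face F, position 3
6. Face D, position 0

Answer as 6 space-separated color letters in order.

Answer: G B R G W B

Derivation:
After move 1 (F): F=GGGG U=WWOO R=WRWR D=RRYY L=OYOY
After move 2 (U'): U=WOWO F=OYGG R=GGWR B=WRBB L=BBOY
After move 3 (F'): F=YGOG U=WOGW R=RGRR D=BYYY L=BOOW
After move 4 (R'): R=GRRR U=WBGW F=YOOW D=BGYG B=YRYB
Query 1: U[2] = G
Query 2: L[0] = B
Query 3: B[1] = R
Query 4: D[3] = G
Query 5: F[3] = W
Query 6: D[0] = B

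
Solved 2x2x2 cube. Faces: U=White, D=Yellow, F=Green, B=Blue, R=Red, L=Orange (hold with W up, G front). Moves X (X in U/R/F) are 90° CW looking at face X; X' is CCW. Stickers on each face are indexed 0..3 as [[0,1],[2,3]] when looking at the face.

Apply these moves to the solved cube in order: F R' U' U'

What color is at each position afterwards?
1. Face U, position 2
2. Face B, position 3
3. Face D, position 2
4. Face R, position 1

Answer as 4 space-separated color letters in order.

After move 1 (F): F=GGGG U=WWOO R=WRWR D=RRYY L=OYOY
After move 2 (R'): R=RRWW U=WBOB F=GWGO D=RGYG B=YBRB
After move 3 (U'): U=BBWO F=OYGO R=GWWW B=RRRB L=YBOY
After move 4 (U'): U=BOBW F=YBGO R=OYWW B=GWRB L=RROY
Query 1: U[2] = B
Query 2: B[3] = B
Query 3: D[2] = Y
Query 4: R[1] = Y

Answer: B B Y Y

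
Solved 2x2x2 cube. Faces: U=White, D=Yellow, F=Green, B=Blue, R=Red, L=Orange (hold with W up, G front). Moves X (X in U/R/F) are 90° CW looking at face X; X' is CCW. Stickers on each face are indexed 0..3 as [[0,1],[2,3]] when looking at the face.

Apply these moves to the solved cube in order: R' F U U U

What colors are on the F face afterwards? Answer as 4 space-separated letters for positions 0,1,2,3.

Answer: O Y W W

Derivation:
After move 1 (R'): R=RRRR U=WBWB F=GWGW D=YGYG B=YBYB
After move 2 (F): F=GGWW U=WBOO R=WRBR D=RRYG L=OYOG
After move 3 (U): U=OWOB F=WRWW R=YBBR B=OYYB L=GGOG
After move 4 (U): U=OOBW F=YBWW R=OYBR B=GGYB L=WROG
After move 5 (U): U=BOWO F=OYWW R=GGBR B=WRYB L=YBOG
Query: F face = OYWW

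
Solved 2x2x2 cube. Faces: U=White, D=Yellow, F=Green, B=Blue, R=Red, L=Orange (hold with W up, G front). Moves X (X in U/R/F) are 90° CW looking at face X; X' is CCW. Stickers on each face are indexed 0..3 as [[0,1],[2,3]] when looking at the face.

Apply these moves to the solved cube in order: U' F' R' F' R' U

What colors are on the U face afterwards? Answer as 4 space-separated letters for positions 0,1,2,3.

After move 1 (U'): U=WWWW F=OOGG R=GGRR B=RRBB L=BBOO
After move 2 (F'): F=OGOG U=WWGR R=YGYR D=BOYY L=BWOW
After move 3 (R'): R=GRYY U=WBGR F=OWOR D=BGYG B=YROB
After move 4 (F'): F=WROO U=WBGY R=GRBY D=WWYG L=BROG
After move 5 (R'): R=RYGB U=WOGY F=WBOY D=WRYO B=GRWB
After move 6 (U): U=GWYO F=RYOY R=GRGB B=BRWB L=WBOG
Query: U face = GWYO

Answer: G W Y O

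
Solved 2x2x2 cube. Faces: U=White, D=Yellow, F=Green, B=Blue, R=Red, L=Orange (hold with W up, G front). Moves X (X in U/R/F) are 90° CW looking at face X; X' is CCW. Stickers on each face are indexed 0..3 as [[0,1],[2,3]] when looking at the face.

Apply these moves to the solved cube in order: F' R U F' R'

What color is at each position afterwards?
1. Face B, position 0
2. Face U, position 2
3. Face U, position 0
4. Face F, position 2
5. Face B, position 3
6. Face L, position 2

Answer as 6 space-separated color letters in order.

Answer: B R R Y B O

Derivation:
After move 1 (F'): F=GGGG U=WWRR R=YRYR D=OOYY L=OWOW
After move 2 (R): R=YYRR U=WGRG F=GOGY D=OBYB B=RBWB
After move 3 (U): U=RWGG F=YYGY R=RBRR B=OWWB L=GOOW
After move 4 (F'): F=YYYG U=RWRR R=BBOR D=OWYB L=GGOG
After move 5 (R'): R=BRBO U=RWRO F=YWYR D=OYYG B=BWWB
Query 1: B[0] = B
Query 2: U[2] = R
Query 3: U[0] = R
Query 4: F[2] = Y
Query 5: B[3] = B
Query 6: L[2] = O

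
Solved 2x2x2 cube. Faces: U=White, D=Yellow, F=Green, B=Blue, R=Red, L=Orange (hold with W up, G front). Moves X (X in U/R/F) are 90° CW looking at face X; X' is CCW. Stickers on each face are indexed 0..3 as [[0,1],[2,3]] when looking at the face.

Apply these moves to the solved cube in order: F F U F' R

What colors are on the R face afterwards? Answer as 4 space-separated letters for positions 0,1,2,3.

After move 1 (F): F=GGGG U=WWOO R=WRWR D=RRYY L=OYOY
After move 2 (F): F=GGGG U=WWYY R=OROR D=WWYY L=OROR
After move 3 (U): U=YWYW F=ORGG R=BBOR B=ORBB L=GGOR
After move 4 (F'): F=RGOG U=YWBO R=WBWR D=GRYY L=GWOY
After move 5 (R): R=WWRB U=YGBG F=RROY D=GBYO B=ORWB
Query: R face = WWRB

Answer: W W R B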